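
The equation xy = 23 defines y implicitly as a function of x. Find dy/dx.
Take d/dx of both sides. Since y is implicitly a function of x, the chain rule attaches a y' = dy/dx factor whenever we differentiate through y.

Set F(x, y) = (left side) − (right side), so the curve is F = 0. Differentiating each term of F:
  d/dx[xy] = x·y' + y
  d/dx[-23] = 0

Collecting, the y'-free part is the partial derivative in x and the y' coefficient is the partial derivative in y:
  ∂F/∂x = y
  ∂F/∂y = x

so d/dx[F(x, y(x))] = ∂F/∂x + (∂F/∂y)·y' = 0. Rearranging,
  dy/dx = -(∂F/∂x)/(∂F/∂y) = -(y)/(x) = -y/x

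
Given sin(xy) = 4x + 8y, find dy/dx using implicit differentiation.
Take d/dx of both sides. Since y is implicitly a function of x, the chain rule attaches a y' = dy/dx factor whenever we differentiate through y.

Set F(x, y) = (left side) − (right side), so the curve is F = 0. Differentiating each term of F:
  d/dx[-4x] = -4
  d/dx[-8y] = -8·y'
  d/dx[sin(xy)] = (x·y' + y)·cos(xy)

Collecting, the y'-free part is the partial derivative in x and the y' coefficient is the partial derivative in y:
  ∂F/∂x = y·cos(xy) - 4
  ∂F/∂y = x·cos(xy) - 8

so d/dx[F(x, y(x))] = ∂F/∂x + (∂F/∂y)·y' = 0. Rearranging,
  dy/dx = -(∂F/∂x)/(∂F/∂y) = -(y·cos(xy) - 4)/(x·cos(xy) - 8) = (-y·cos(xy) + 4)/(x·cos(xy) - 8)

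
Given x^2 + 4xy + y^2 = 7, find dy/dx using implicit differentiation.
Differentiate the relation implicitly: treat y = y(x) and apply the chain rule, so every y-derivative picks up a y' = dy/dx factor.

With everything moved to the left-hand side, differentiate term by term:
  d/dx[x^2] = 2x
  d/dx[4xy] = 4x·y' + 4y
  d/dx[y^2] = 2y·y'
  d/dx[-7] = 0

Separating the contributions that come from x directly and those that come through y:
  without y':      2x + 4y
  multiplying y':  4x + 2y

so (2x + 4y) + (4x + 2y)·y' = 0, and therefore
  dy/dx = -(2x + 4y)/(4x + 2y) = (-x - 2y)/(2x + y)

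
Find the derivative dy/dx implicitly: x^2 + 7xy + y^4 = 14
Apply d/dx to both sides, remembering that y depends on x. Each occurrence of y therefore brings in a y' = dy/dx via the chain rule.

With F(x, y) equal to the left-hand side minus the right, differentiate F term by term:
  d/dx[x^2] = 2x
  d/dx[7xy] = 7x·y' + 7y
  d/dx[y^4] = 4y^3·y'
  d/dx[-14] = 0
Adding these up, d/dx[F] = 0 becomes
  (2x + 7y) + (7x + 4y^3)·y' = 0,
so isolating y',
  dy/dx = -(2x + 7y)/(7x + 4y^3) = (-2x - 7y)/(7x + 4y^3)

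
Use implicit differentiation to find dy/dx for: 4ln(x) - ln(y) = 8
Apply d/dx to both sides, remembering that y depends on x. Each occurrence of y therefore brings in a y' = dy/dx via the chain rule.

With F(x, y) equal to the left-hand side minus the right, differentiate F term by term:
  d/dx[4ln(x)] = 4/x
  d/dx[-ln(y)] = -y'/y
  d/dx[-8] = 0
Adding these up, d/dx[F] = 0 becomes
  (4/x) + (-1/y)·y' = 0,
so isolating y',
  dy/dx = -(4/x)/(-1/y) = 4y/x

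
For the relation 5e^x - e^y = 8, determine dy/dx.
Apply d/dx to both sides, remembering that y depends on x. Each occurrence of y therefore brings in a y' = dy/dx via the chain rule.

With F(x, y) equal to the left-hand side minus the right, differentiate F term by term:
  d/dx[5e^(x)] = 5e^(x)
  d/dx[-e^(y)] = -y'·e^(y)
  d/dx[-8] = 0
Adding these up, d/dx[F] = 0 becomes
  (5e^(x)) + (-e^(y))·y' = 0,
so isolating y',
  dy/dx = -(5e^(x))/(-e^(y)) = 5e^(x - y)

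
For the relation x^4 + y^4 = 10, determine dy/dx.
Take d/dx of both sides. Since y is implicitly a function of x, the chain rule attaches a y' = dy/dx factor whenever we differentiate through y.

Set F(x, y) = (left side) − (right side), so the curve is F = 0. Differentiating each term of F:
  d/dx[x^4] = 4x^3
  d/dx[y^4] = 4y^3·y'
  d/dx[-10] = 0

Collecting, the y'-free part is the partial derivative in x and the y' coefficient is the partial derivative in y:
  ∂F/∂x = 4x^3
  ∂F/∂y = 4y^3

so d/dx[F(x, y(x))] = ∂F/∂x + (∂F/∂y)·y' = 0. Rearranging,
  dy/dx = -(∂F/∂x)/(∂F/∂y) = -(4x^3)/(4y^3) = -x^3/y^3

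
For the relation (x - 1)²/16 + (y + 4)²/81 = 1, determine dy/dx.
Take d/dx of both sides. Since y is implicitly a function of x, the chain rule attaches a y' = dy/dx factor whenever we differentiate through y.

Set F(x, y) = (left side) − (right side), so the curve is F = 0. Differentiating each term of F:
  d/dx[(x - 1)^2/16] = x/8 - 1/8
  d/dx[(y + 4)^2/81] = 2·y'(y + 4)/81
  d/dx[-1] = 0

Collecting, the y'-free part is the partial derivative in x and the y' coefficient is the partial derivative in y:
  ∂F/∂x = x/8 - 1/8
  ∂F/∂y = 2y/81 + 8/81

so d/dx[F(x, y(x))] = ∂F/∂x + (∂F/∂y)·y' = 0. Rearranging,
  dy/dx = -(∂F/∂x)/(∂F/∂y) = -(x/8 - 1/8)/(2y/81 + 8/81)
        = -((x - 1)/8)/(2(y + 4)/81) = 81(1 - x)/(16(y + 4))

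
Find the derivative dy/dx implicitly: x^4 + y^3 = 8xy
Apply d/dx to both sides, remembering that y depends on x. Each occurrence of y therefore brings in a y' = dy/dx via the chain rule.

With F(x, y) equal to the left-hand side minus the right, differentiate F term by term:
  d/dx[x^4] = 4x^3
  d/dx[-8xy] = -8x·y' - 8y
  d/dx[y^3] = 3y^2·y'
Adding these up, d/dx[F] = 0 becomes
  (4x^3 - 8y) + (-8x + 3y^2)·y' = 0,
so isolating y',
  dy/dx = -(4x^3 - 8y)/(-8x + 3y^2) = 4(x^3 - 2y)/(8x - 3y^2)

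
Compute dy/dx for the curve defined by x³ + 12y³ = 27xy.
Take d/dx of both sides. Since y is implicitly a function of x, the chain rule attaches a y' = dy/dx factor whenever we differentiate through y.

Set F(x, y) = (left side) − (right side), so the curve is F = 0. Differentiating each term of F:
  d/dx[x^3] = 3x^2
  d/dx[-27xy] = -27x·y' - 27y
  d/dx[12y^3] = 36y^2·y'

Collecting, the y'-free part is the partial derivative in x and the y' coefficient is the partial derivative in y:
  ∂F/∂x = 3x^2 - 27y
  ∂F/∂y = -27x + 36y^2

so d/dx[F(x, y(x))] = ∂F/∂x + (∂F/∂y)·y' = 0. Rearranging,
  dy/dx = -(∂F/∂x)/(∂F/∂y) = -(3x^2 - 27y)/(-27x + 36y^2) = (x^2 - 9y)/(3(3x - 4y^2))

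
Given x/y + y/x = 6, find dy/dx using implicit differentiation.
Differentiate the relation implicitly: treat y = y(x) and apply the chain rule, so every y-derivative picks up a y' = dy/dx factor.

With everything moved to the left-hand side, differentiate term by term:
  d/dx[x/y] = -x·y'/y^2 + 1/y
  d/dx[y/x] = y'/x - y/x^2
  d/dx[-6] = 0

Separating the contributions that come from x directly and those that come through y:
  without y':      1/y - y/x^2
  multiplying y':  -x/y^2 + 1/x

so (1/y - y/x^2) + (-x/y^2 + 1/x)·y' = 0, and therefore
  dy/dx = -(1/y - y/x^2)/(-x/y^2 + 1/x)
        = -((x - y)(x + y)/(x^2y))/(-(x - y)(x + y)/(xy^2)) = y/x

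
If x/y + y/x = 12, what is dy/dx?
Differentiate the relation implicitly: treat y = y(x) and apply the chain rule, so every y-derivative picks up a y' = dy/dx factor.

With everything moved to the left-hand side, differentiate term by term:
  d/dx[x/y] = -x·y'/y^2 + 1/y
  d/dx[y/x] = y'/x - y/x^2
  d/dx[-12] = 0

Separating the contributions that come from x directly and those that come through y:
  without y':      1/y - y/x^2
  multiplying y':  -x/y^2 + 1/x

so (1/y - y/x^2) + (-x/y^2 + 1/x)·y' = 0, and therefore
  dy/dx = -(1/y - y/x^2)/(-x/y^2 + 1/x)
        = -((x - y)(x + y)/(x^2y))/(-(x - y)(x + y)/(xy^2)) = y/x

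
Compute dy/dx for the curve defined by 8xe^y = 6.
Apply d/dx to both sides, remembering that y depends on x. Each occurrence of y therefore brings in a y' = dy/dx via the chain rule.

With F(x, y) equal to the left-hand side minus the right, differentiate F term by term:
  d/dx[8x·e^(y)] = 8x·y'·e^(y) + 8e^(y)
  d/dx[-6] = 0
Adding these up, d/dx[F] = 0 becomes
  (8e^(y)) + (8x·e^(y))·y' = 0,
so isolating y',
  dy/dx = -(8e^(y))/(8x·e^(y)) = -1/x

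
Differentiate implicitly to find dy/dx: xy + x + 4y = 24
Apply d/dx to both sides, remembering that y depends on x. Each occurrence of y therefore brings in a y' = dy/dx via the chain rule.

With F(x, y) equal to the left-hand side minus the right, differentiate F term by term:
  d/dx[xy] = x·y' + y
  d/dx[x] = 1
  d/dx[4y] = 4·y'
  d/dx[-24] = 0
Adding these up, d/dx[F] = 0 becomes
  (y + 1) + (x + 4)·y' = 0,
so isolating y',
  dy/dx = -(y + 1)/(x + 4) = (-y - 1)/(x + 4)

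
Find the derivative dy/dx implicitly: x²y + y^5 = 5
Take d/dx of both sides. Since y is implicitly a function of x, the chain rule attaches a y' = dy/dx factor whenever we differentiate through y.

Set F(x, y) = (left side) − (right side), so the curve is F = 0. Differentiating each term of F:
  d/dx[x^2y] = x^2·y' + 2xy
  d/dx[y^5] = 5y^4·y'
  d/dx[-5] = 0

Collecting, the y'-free part is the partial derivative in x and the y' coefficient is the partial derivative in y:
  ∂F/∂x = 2xy
  ∂F/∂y = x^2 + 5y^4

so d/dx[F(x, y(x))] = ∂F/∂x + (∂F/∂y)·y' = 0. Rearranging,
  dy/dx = -(∂F/∂x)/(∂F/∂y) = -(2xy)/(x^2 + 5y^4) = -2xy/(x^2 + 5y^4)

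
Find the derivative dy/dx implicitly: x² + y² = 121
Apply d/dx to both sides, remembering that y depends on x. Each occurrence of y therefore brings in a y' = dy/dx via the chain rule.

With F(x, y) equal to the left-hand side minus the right, differentiate F term by term:
  d/dx[x^2] = 2x
  d/dx[y^2] = 2y·y'
  d/dx[-121] = 0
Adding these up, d/dx[F] = 0 becomes
  (2x) + (2y)·y' = 0,
so isolating y',
  dy/dx = -(2x)/(2y) = -x/y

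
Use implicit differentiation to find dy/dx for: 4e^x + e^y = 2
Differentiate both sides with respect to x, treating y as y(x). By the chain rule, any term containing y contributes a factor of y' = dy/dx when we differentiate it.

Move every term to one side and write the relation as F(x, y) = 0. Term by term,
  d/dx[4e^(x)] = 4e^(x)
  d/dx[e^(y)] = y'·e^(y)
  d/dx[-2] = 0

The pieces without y' make up ∂F/∂x and the coefficient of y' is ∂F/∂y:
  ∂F/∂x = 4e^(x),
  ∂F/∂y = e^(y).

Since d/dx[F] = ∂F/∂x + (∂F/∂y)·y' = 0, solve for y':
  (∂F/∂y)·y' = -∂F/∂x
  dy/dx = -(∂F/∂x)/(∂F/∂y) = -(4e^(x))/(e^(y)) = -4e^(x - y)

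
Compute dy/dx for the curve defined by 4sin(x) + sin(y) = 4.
Apply d/dx to both sides, remembering that y depends on x. Each occurrence of y therefore brings in a y' = dy/dx via the chain rule.

With F(x, y) equal to the left-hand side minus the right, differentiate F term by term:
  d/dx[4sin(x)] = 4cos(x)
  d/dx[sin(y)] = y'·cos(y)
  d/dx[-4] = 0
Adding these up, d/dx[F] = 0 becomes
  (4cos(x)) + (cos(y))·y' = 0,
so isolating y',
  dy/dx = -(4cos(x))/(cos(y)) = -4cos(x)/cos(y)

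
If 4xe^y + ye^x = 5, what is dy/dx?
Differentiate both sides with respect to x, treating y as y(x). By the chain rule, any term containing y contributes a factor of y' = dy/dx when we differentiate it.

Move every term to one side and write the relation as F(x, y) = 0. Term by term,
  d/dx[4x·e^(y)] = 4x·y'·e^(y) + 4e^(y)
  d/dx[y·e^(x)] = y·e^(x) + y'·e^(x)
  d/dx[-5] = 0

The pieces without y' make up ∂F/∂x and the coefficient of y' is ∂F/∂y:
  ∂F/∂x = y·e^(x) + 4e^(y),
  ∂F/∂y = 4x·e^(y) + e^(x).

Since d/dx[F] = ∂F/∂x + (∂F/∂y)·y' = 0, solve for y':
  (∂F/∂y)·y' = -∂F/∂x
  dy/dx = -(∂F/∂x)/(∂F/∂y) = -(y·e^(x) + 4e^(y))/(4x·e^(y) + e^(x)) = (-y·e^(x) - 4e^(y))/(4x·e^(y) + e^(x))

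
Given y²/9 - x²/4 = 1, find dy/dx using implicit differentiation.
Apply d/dx to both sides, remembering that y depends on x. Each occurrence of y therefore brings in a y' = dy/dx via the chain rule.

With F(x, y) equal to the left-hand side minus the right, differentiate F term by term:
  d/dx[-x^2/4] = -x/2
  d/dx[y^2/9] = 2y·y'/9
  d/dx[-1] = 0
Adding these up, d/dx[F] = 0 becomes
  (-x/2) + (2y/9)·y' = 0,
so isolating y',
  dy/dx = -(-x/2)/(2y/9) = 9x/(4y)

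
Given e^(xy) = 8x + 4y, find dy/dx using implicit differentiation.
Differentiate both sides with respect to x, treating y as y(x). By the chain rule, any term containing y contributes a factor of y' = dy/dx when we differentiate it.

Move every term to one side and write the relation as F(x, y) = 0. Term by term,
  d/dx[-8x] = -8
  d/dx[-4y] = -4·y'
  d/dx[e^(xy)] = (x·y' + y)·e^(xy)

The pieces without y' make up ∂F/∂x and the coefficient of y' is ∂F/∂y:
  ∂F/∂x = y·e^(xy) - 8,
  ∂F/∂y = x·e^(xy) - 4.

Since d/dx[F] = ∂F/∂x + (∂F/∂y)·y' = 0, solve for y':
  (∂F/∂y)·y' = -∂F/∂x
  dy/dx = -(∂F/∂x)/(∂F/∂y) = -(y·e^(xy) - 8)/(x·e^(xy) - 4) = (-y·e^(xy) + 8)/(x·e^(xy) - 4)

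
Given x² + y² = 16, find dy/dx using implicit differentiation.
Differentiate the relation implicitly: treat y = y(x) and apply the chain rule, so every y-derivative picks up a y' = dy/dx factor.

With everything moved to the left-hand side, differentiate term by term:
  d/dx[x^2] = 2x
  d/dx[y^2] = 2y·y'
  d/dx[-16] = 0

Separating the contributions that come from x directly and those that come through y:
  without y':      2x
  multiplying y':  2y

so (2x) + (2y)·y' = 0, and therefore
  dy/dx = -(2x)/(2y) = -x/y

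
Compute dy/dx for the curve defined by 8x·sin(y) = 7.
Take d/dx of both sides. Since y is implicitly a function of x, the chain rule attaches a y' = dy/dx factor whenever we differentiate through y.

Set F(x, y) = (left side) − (right side), so the curve is F = 0. Differentiating each term of F:
  d/dx[8x·sin(y)] = 8x·y'·cos(y) + 8sin(y)
  d/dx[-7] = 0

Collecting, the y'-free part is the partial derivative in x and the y' coefficient is the partial derivative in y:
  ∂F/∂x = 8sin(y)
  ∂F/∂y = 8x·cos(y)

so d/dx[F(x, y(x))] = ∂F/∂x + (∂F/∂y)·y' = 0. Rearranging,
  dy/dx = -(∂F/∂x)/(∂F/∂y) = -(8sin(y))/(8x·cos(y)) = -tan(y)/x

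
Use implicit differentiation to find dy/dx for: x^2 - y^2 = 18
Apply d/dx to both sides, remembering that y depends on x. Each occurrence of y therefore brings in a y' = dy/dx via the chain rule.

With F(x, y) equal to the left-hand side minus the right, differentiate F term by term:
  d/dx[x^2] = 2x
  d/dx[-y^2] = -2y·y'
  d/dx[-18] = 0
Adding these up, d/dx[F] = 0 becomes
  (2x) + (-2y)·y' = 0,
so isolating y',
  dy/dx = -(2x)/(-2y) = x/y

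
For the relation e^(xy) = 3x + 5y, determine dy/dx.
Differentiate the relation implicitly: treat y = y(x) and apply the chain rule, so every y-derivative picks up a y' = dy/dx factor.

With everything moved to the left-hand side, differentiate term by term:
  d/dx[-3x] = -3
  d/dx[-5y] = -5·y'
  d/dx[e^(xy)] = (x·y' + y)·e^(xy)

Separating the contributions that come from x directly and those that come through y:
  without y':      y·e^(xy) - 3
  multiplying y':  x·e^(xy) - 5

so (y·e^(xy) - 3) + (x·e^(xy) - 5)·y' = 0, and therefore
  dy/dx = -(y·e^(xy) - 3)/(x·e^(xy) - 5) = (-y·e^(xy) + 3)/(x·e^(xy) - 5)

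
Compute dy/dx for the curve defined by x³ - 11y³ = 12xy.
Take d/dx of both sides. Since y is implicitly a function of x, the chain rule attaches a y' = dy/dx factor whenever we differentiate through y.

Set F(x, y) = (left side) − (right side), so the curve is F = 0. Differentiating each term of F:
  d/dx[x^3] = 3x^2
  d/dx[-12xy] = -12x·y' - 12y
  d/dx[-11y^3] = -33y^2·y'

Collecting, the y'-free part is the partial derivative in x and the y' coefficient is the partial derivative in y:
  ∂F/∂x = 3x^2 - 12y
  ∂F/∂y = -12x - 33y^2

so d/dx[F(x, y(x))] = ∂F/∂x + (∂F/∂y)·y' = 0. Rearranging,
  dy/dx = -(∂F/∂x)/(∂F/∂y) = -(3x^2 - 12y)/(-12x - 33y^2) = (x^2 - 4y)/(4x + 11y^2)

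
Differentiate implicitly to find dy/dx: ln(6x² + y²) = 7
Take d/dx of both sides. Since y is implicitly a function of x, the chain rule attaches a y' = dy/dx factor whenever we differentiate through y.

Set F(x, y) = (left side) − (right side), so the curve is F = 0. Differentiating each term of F:
  d/dx[ln(6x^2 + y^2)] = (12x + 2y·y')/(6x^2 + y^2)
  d/dx[-7] = 0

Collecting, the y'-free part is the partial derivative in x and the y' coefficient is the partial derivative in y:
  ∂F/∂x = 12x/(6x^2 + y^2)
  ∂F/∂y = 2y/(6x^2 + y^2)

so d/dx[F(x, y(x))] = ∂F/∂x + (∂F/∂y)·y' = 0. Rearranging,
  dy/dx = -(∂F/∂x)/(∂F/∂y) = -(12x/(6x^2 + y^2))/(2y/(6x^2 + y^2)) = -6x/y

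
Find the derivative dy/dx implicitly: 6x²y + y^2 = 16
Differentiate both sides with respect to x, treating y as y(x). By the chain rule, any term containing y contributes a factor of y' = dy/dx when we differentiate it.

Move every term to one side and write the relation as F(x, y) = 0. Term by term,
  d/dx[6x^2y] = 6x^2·y' + 12xy
  d/dx[y^2] = 2y·y'
  d/dx[-16] = 0

The pieces without y' make up ∂F/∂x and the coefficient of y' is ∂F/∂y:
  ∂F/∂x = 12xy,
  ∂F/∂y = 6x^2 + 2y.

Since d/dx[F] = ∂F/∂x + (∂F/∂y)·y' = 0, solve for y':
  (∂F/∂y)·y' = -∂F/∂x
  dy/dx = -(∂F/∂x)/(∂F/∂y) = -(12xy)/(6x^2 + 2y) = -6xy/(3x^2 + y)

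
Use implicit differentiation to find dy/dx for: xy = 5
Differentiate both sides with respect to x, treating y as y(x). By the chain rule, any term containing y contributes a factor of y' = dy/dx when we differentiate it.

Move every term to one side and write the relation as F(x, y) = 0. Term by term,
  d/dx[xy] = x·y' + y
  d/dx[-5] = 0

The pieces without y' make up ∂F/∂x and the coefficient of y' is ∂F/∂y:
  ∂F/∂x = y,
  ∂F/∂y = x.

Since d/dx[F] = ∂F/∂x + (∂F/∂y)·y' = 0, solve for y':
  (∂F/∂y)·y' = -∂F/∂x
  dy/dx = -(∂F/∂x)/(∂F/∂y) = -(y)/(x) = -y/x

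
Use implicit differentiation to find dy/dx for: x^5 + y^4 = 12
Differentiate the relation implicitly: treat y = y(x) and apply the chain rule, so every y-derivative picks up a y' = dy/dx factor.

With everything moved to the left-hand side, differentiate term by term:
  d/dx[x^5] = 5x^4
  d/dx[y^4] = 4y^3·y'
  d/dx[-12] = 0

Separating the contributions that come from x directly and those that come through y:
  without y':      5x^4
  multiplying y':  4y^3

so (5x^4) + (4y^3)·y' = 0, and therefore
  dy/dx = -(5x^4)/(4y^3) = -5x^4/(4y^3)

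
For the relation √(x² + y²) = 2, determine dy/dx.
Apply d/dx to both sides, remembering that y depends on x. Each occurrence of y therefore brings in a y' = dy/dx via the chain rule.

With F(x, y) equal to the left-hand side minus the right, differentiate F term by term:
  d/dx[√(x^2 + y^2)] = (x + y·y')/√(x^2 + y^2)
  d/dx[-2] = 0
Adding these up, d/dx[F] = 0 becomes
  (x/√(x^2 + y^2)) + (y/√(x^2 + y^2))·y' = 0,
so isolating y',
  dy/dx = -(x/√(x^2 + y^2))/(y/√(x^2 + y^2)) = -x/y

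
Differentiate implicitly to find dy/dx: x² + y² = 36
Take d/dx of both sides. Since y is implicitly a function of x, the chain rule attaches a y' = dy/dx factor whenever we differentiate through y.

Set F(x, y) = (left side) − (right side), so the curve is F = 0. Differentiating each term of F:
  d/dx[x^2] = 2x
  d/dx[y^2] = 2y·y'
  d/dx[-36] = 0

Collecting, the y'-free part is the partial derivative in x and the y' coefficient is the partial derivative in y:
  ∂F/∂x = 2x
  ∂F/∂y = 2y

so d/dx[F(x, y(x))] = ∂F/∂x + (∂F/∂y)·y' = 0. Rearranging,
  dy/dx = -(∂F/∂x)/(∂F/∂y) = -(2x)/(2y) = -x/y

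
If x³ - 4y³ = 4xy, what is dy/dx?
Apply d/dx to both sides, remembering that y depends on x. Each occurrence of y therefore brings in a y' = dy/dx via the chain rule.

With F(x, y) equal to the left-hand side minus the right, differentiate F term by term:
  d/dx[x^3] = 3x^2
  d/dx[-4xy] = -4x·y' - 4y
  d/dx[-4y^3] = -12y^2·y'
Adding these up, d/dx[F] = 0 becomes
  (3x^2 - 4y) + (-4x - 12y^2)·y' = 0,
so isolating y',
  dy/dx = -(3x^2 - 4y)/(-4x - 12y^2) = (3x^2/4 - y)/(x + 3y^2)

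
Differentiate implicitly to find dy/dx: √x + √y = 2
Apply d/dx to both sides, remembering that y depends on x. Each occurrence of y therefore brings in a y' = dy/dx via the chain rule.

With F(x, y) equal to the left-hand side minus the right, differentiate F term by term:
  d/dx[√(x)] = 1/(2√(x))
  d/dx[√(y)] = y'/(2√(y))
  d/dx[-2] = 0
Adding these up, d/dx[F] = 0 becomes
  (1/(2√(x))) + (1/(2√(y)))·y' = 0,
so isolating y',
  dy/dx = -(1/(2√(x)))/(1/(2√(y))) = -√(y)/√(x)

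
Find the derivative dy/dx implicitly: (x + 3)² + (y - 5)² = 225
Apply d/dx to both sides, remembering that y depends on x. Each occurrence of y therefore brings in a y' = dy/dx via the chain rule.

With F(x, y) equal to the left-hand side minus the right, differentiate F term by term:
  d/dx[(x + 3)^2] = 2x + 6
  d/dx[(y - 5)^2] = 2·y'(y - 5)
  d/dx[-225] = 0
Adding these up, d/dx[F] = 0 becomes
  (2x + 6) + (2y - 10)·y' = 0,
so isolating y',
  dy/dx = -(2x + 6)/(2y - 10) = (-x - 3)/(y - 5)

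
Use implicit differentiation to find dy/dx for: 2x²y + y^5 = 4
Differentiate both sides with respect to x, treating y as y(x). By the chain rule, any term containing y contributes a factor of y' = dy/dx when we differentiate it.

Move every term to one side and write the relation as F(x, y) = 0. Term by term,
  d/dx[2x^2y] = 2x^2·y' + 4xy
  d/dx[y^5] = 5y^4·y'
  d/dx[-4] = 0

The pieces without y' make up ∂F/∂x and the coefficient of y' is ∂F/∂y:
  ∂F/∂x = 4xy,
  ∂F/∂y = 2x^2 + 5y^4.

Since d/dx[F] = ∂F/∂x + (∂F/∂y)·y' = 0, solve for y':
  (∂F/∂y)·y' = -∂F/∂x
  dy/dx = -(∂F/∂x)/(∂F/∂y) = -(4xy)/(2x^2 + 5y^4) = -4xy/(2x^2 + 5y^4)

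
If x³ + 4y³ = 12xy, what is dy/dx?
Differentiate the relation implicitly: treat y = y(x) and apply the chain rule, so every y-derivative picks up a y' = dy/dx factor.

With everything moved to the left-hand side, differentiate term by term:
  d/dx[x^3] = 3x^2
  d/dx[-12xy] = -12x·y' - 12y
  d/dx[4y^3] = 12y^2·y'

Separating the contributions that come from x directly and those that come through y:
  without y':      3x^2 - 12y
  multiplying y':  -12x + 12y^2

so (3x^2 - 12y) + (-12x + 12y^2)·y' = 0, and therefore
  dy/dx = -(3x^2 - 12y)/(-12x + 12y^2) = (x^2/4 - y)/(x - y^2)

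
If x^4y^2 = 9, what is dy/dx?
Apply d/dx to both sides, remembering that y depends on x. Each occurrence of y therefore brings in a y' = dy/dx via the chain rule.

With F(x, y) equal to the left-hand side minus the right, differentiate F term by term:
  d/dx[x^4y^2] = 2x^4y·y' + 4x^3y^2
  d/dx[-9] = 0
Adding these up, d/dx[F] = 0 becomes
  (4x^3y^2) + (2x^4y)·y' = 0,
so isolating y',
  dy/dx = -(4x^3y^2)/(2x^4y) = -2y/x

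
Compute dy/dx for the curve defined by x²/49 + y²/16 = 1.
Differentiate both sides with respect to x, treating y as y(x). By the chain rule, any term containing y contributes a factor of y' = dy/dx when we differentiate it.

Move every term to one side and write the relation as F(x, y) = 0. Term by term,
  d/dx[x^2/49] = 2x/49
  d/dx[y^2/16] = y·y'/8
  d/dx[-1] = 0

The pieces without y' make up ∂F/∂x and the coefficient of y' is ∂F/∂y:
  ∂F/∂x = 2x/49,
  ∂F/∂y = y/8.

Since d/dx[F] = ∂F/∂x + (∂F/∂y)·y' = 0, solve for y':
  (∂F/∂y)·y' = -∂F/∂x
  dy/dx = -(∂F/∂x)/(∂F/∂y) = -(2x/49)/(y/8) = -16x/(49y)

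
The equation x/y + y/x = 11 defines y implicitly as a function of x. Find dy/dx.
Take d/dx of both sides. Since y is implicitly a function of x, the chain rule attaches a y' = dy/dx factor whenever we differentiate through y.

Set F(x, y) = (left side) − (right side), so the curve is F = 0. Differentiating each term of F:
  d/dx[x/y] = -x·y'/y^2 + 1/y
  d/dx[y/x] = y'/x - y/x^2
  d/dx[-11] = 0

Collecting, the y'-free part is the partial derivative in x and the y' coefficient is the partial derivative in y:
  ∂F/∂x = 1/y - y/x^2
  ∂F/∂y = -x/y^2 + 1/x

so d/dx[F(x, y(x))] = ∂F/∂x + (∂F/∂y)·y' = 0. Rearranging,
  dy/dx = -(∂F/∂x)/(∂F/∂y) = -(1/y - y/x^2)/(-x/y^2 + 1/x)
        = -((x - y)(x + y)/(x^2y))/(-(x - y)(x + y)/(xy^2)) = y/x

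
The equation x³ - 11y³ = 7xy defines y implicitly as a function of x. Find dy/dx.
Differentiate the relation implicitly: treat y = y(x) and apply the chain rule, so every y-derivative picks up a y' = dy/dx factor.

With everything moved to the left-hand side, differentiate term by term:
  d/dx[x^3] = 3x^2
  d/dx[-7xy] = -7x·y' - 7y
  d/dx[-11y^3] = -33y^2·y'

Separating the contributions that come from x directly and those that come through y:
  without y':      3x^2 - 7y
  multiplying y':  -7x - 33y^2

so (3x^2 - 7y) + (-7x - 33y^2)·y' = 0, and therefore
  dy/dx = -(3x^2 - 7y)/(-7x - 33y^2) = (3x^2 - 7y)/(7x + 33y^2)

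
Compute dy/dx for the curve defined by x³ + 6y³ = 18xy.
Apply d/dx to both sides, remembering that y depends on x. Each occurrence of y therefore brings in a y' = dy/dx via the chain rule.

With F(x, y) equal to the left-hand side minus the right, differentiate F term by term:
  d/dx[x^3] = 3x^2
  d/dx[-18xy] = -18x·y' - 18y
  d/dx[6y^3] = 18y^2·y'
Adding these up, d/dx[F] = 0 becomes
  (3x^2 - 18y) + (-18x + 18y^2)·y' = 0,
so isolating y',
  dy/dx = -(3x^2 - 18y)/(-18x + 18y^2) = (x^2/6 - y)/(x - y^2)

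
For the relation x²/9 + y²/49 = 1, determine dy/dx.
Apply d/dx to both sides, remembering that y depends on x. Each occurrence of y therefore brings in a y' = dy/dx via the chain rule.

With F(x, y) equal to the left-hand side minus the right, differentiate F term by term:
  d/dx[x^2/9] = 2x/9
  d/dx[y^2/49] = 2y·y'/49
  d/dx[-1] = 0
Adding these up, d/dx[F] = 0 becomes
  (2x/9) + (2y/49)·y' = 0,
so isolating y',
  dy/dx = -(2x/9)/(2y/49) = -49x/(9y)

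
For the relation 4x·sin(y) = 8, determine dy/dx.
Differentiate both sides with respect to x, treating y as y(x). By the chain rule, any term containing y contributes a factor of y' = dy/dx when we differentiate it.

Move every term to one side and write the relation as F(x, y) = 0. Term by term,
  d/dx[4x·sin(y)] = 4x·y'·cos(y) + 4sin(y)
  d/dx[-8] = 0

The pieces without y' make up ∂F/∂x and the coefficient of y' is ∂F/∂y:
  ∂F/∂x = 4sin(y),
  ∂F/∂y = 4x·cos(y).

Since d/dx[F] = ∂F/∂x + (∂F/∂y)·y' = 0, solve for y':
  (∂F/∂y)·y' = -∂F/∂x
  dy/dx = -(∂F/∂x)/(∂F/∂y) = -(4sin(y))/(4x·cos(y)) = -tan(y)/x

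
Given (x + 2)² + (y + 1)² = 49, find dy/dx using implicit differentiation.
Differentiate both sides with respect to x, treating y as y(x). By the chain rule, any term containing y contributes a factor of y' = dy/dx when we differentiate it.

Move every term to one side and write the relation as F(x, y) = 0. Term by term,
  d/dx[(x + 2)^2] = 2x + 4
  d/dx[(y + 1)^2] = 2·y'(y + 1)
  d/dx[-49] = 0

The pieces without y' make up ∂F/∂x and the coefficient of y' is ∂F/∂y:
  ∂F/∂x = 2x + 4,
  ∂F/∂y = 2y + 2.

Since d/dx[F] = ∂F/∂x + (∂F/∂y)·y' = 0, solve for y':
  (∂F/∂y)·y' = -∂F/∂x
  dy/dx = -(∂F/∂x)/(∂F/∂y) = -(2x + 4)/(2y + 2) = (-x - 2)/(y + 1)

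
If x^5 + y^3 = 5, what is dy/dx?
Differentiate the relation implicitly: treat y = y(x) and apply the chain rule, so every y-derivative picks up a y' = dy/dx factor.

With everything moved to the left-hand side, differentiate term by term:
  d/dx[x^5] = 5x^4
  d/dx[y^3] = 3y^2·y'
  d/dx[-5] = 0

Separating the contributions that come from x directly and those that come through y:
  without y':      5x^4
  multiplying y':  3y^2

so (5x^4) + (3y^2)·y' = 0, and therefore
  dy/dx = -(5x^4)/(3y^2) = -5x^4/(3y^2)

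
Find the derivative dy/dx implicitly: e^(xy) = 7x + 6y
Differentiate the relation implicitly: treat y = y(x) and apply the chain rule, so every y-derivative picks up a y' = dy/dx factor.

With everything moved to the left-hand side, differentiate term by term:
  d/dx[-7x] = -7
  d/dx[-6y] = -6·y'
  d/dx[e^(xy)] = (x·y' + y)·e^(xy)

Separating the contributions that come from x directly and those that come through y:
  without y':      y·e^(xy) - 7
  multiplying y':  x·e^(xy) - 6

so (y·e^(xy) - 7) + (x·e^(xy) - 6)·y' = 0, and therefore
  dy/dx = -(y·e^(xy) - 7)/(x·e^(xy) - 6) = (-y·e^(xy) + 7)/(x·e^(xy) - 6)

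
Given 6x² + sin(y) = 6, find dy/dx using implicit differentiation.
Apply d/dx to both sides, remembering that y depends on x. Each occurrence of y therefore brings in a y' = dy/dx via the chain rule.

With F(x, y) equal to the left-hand side minus the right, differentiate F term by term:
  d/dx[6x^2] = 12x
  d/dx[sin(y)] = y'·cos(y)
  d/dx[-6] = 0
Adding these up, d/dx[F] = 0 becomes
  (12x) + (cos(y))·y' = 0,
so isolating y',
  dy/dx = -(12x)/(cos(y)) = -12x/cos(y)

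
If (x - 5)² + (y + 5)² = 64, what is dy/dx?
Differentiate both sides with respect to x, treating y as y(x). By the chain rule, any term containing y contributes a factor of y' = dy/dx when we differentiate it.

Move every term to one side and write the relation as F(x, y) = 0. Term by term,
  d/dx[(x - 5)^2] = 2x - 10
  d/dx[(y + 5)^2] = 2·y'(y + 5)
  d/dx[-64] = 0

The pieces without y' make up ∂F/∂x and the coefficient of y' is ∂F/∂y:
  ∂F/∂x = 2x - 10,
  ∂F/∂y = 2y + 10.

Since d/dx[F] = ∂F/∂x + (∂F/∂y)·y' = 0, solve for y':
  (∂F/∂y)·y' = -∂F/∂x
  dy/dx = -(∂F/∂x)/(∂F/∂y) = -(2x - 10)/(2y + 10) = (5 - x)/(y + 5)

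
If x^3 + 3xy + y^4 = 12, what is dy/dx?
Differentiate both sides with respect to x, treating y as y(x). By the chain rule, any term containing y contributes a factor of y' = dy/dx when we differentiate it.

Move every term to one side and write the relation as F(x, y) = 0. Term by term,
  d/dx[x^3] = 3x^2
  d/dx[3xy] = 3x·y' + 3y
  d/dx[y^4] = 4y^3·y'
  d/dx[-12] = 0

The pieces without y' make up ∂F/∂x and the coefficient of y' is ∂F/∂y:
  ∂F/∂x = 3x^2 + 3y,
  ∂F/∂y = 3x + 4y^3.

Since d/dx[F] = ∂F/∂x + (∂F/∂y)·y' = 0, solve for y':
  (∂F/∂y)·y' = -∂F/∂x
  dy/dx = -(∂F/∂x)/(∂F/∂y) = -(3x^2 + 3y)/(3x + 4y^3) = 3(-x^2 - y)/(3x + 4y^3)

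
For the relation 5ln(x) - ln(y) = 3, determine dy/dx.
Apply d/dx to both sides, remembering that y depends on x. Each occurrence of y therefore brings in a y' = dy/dx via the chain rule.

With F(x, y) equal to the left-hand side minus the right, differentiate F term by term:
  d/dx[5ln(x)] = 5/x
  d/dx[-ln(y)] = -y'/y
  d/dx[-3] = 0
Adding these up, d/dx[F] = 0 becomes
  (5/x) + (-1/y)·y' = 0,
so isolating y',
  dy/dx = -(5/x)/(-1/y) = 5y/x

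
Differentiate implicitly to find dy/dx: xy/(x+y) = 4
Differentiate the relation implicitly: treat y = y(x) and apply the chain rule, so every y-derivative picks up a y' = dy/dx factor.

With everything moved to the left-hand side, differentiate term by term:
  d/dx[xy/(x + y)] = xy(-y' - 1)/(x + y)^2 + x·y'/(x + y) + y/(x + y)
  d/dx[-4] = 0

Separating the contributions that come from x directly and those that come through y:
  without y':      -xy/(x + y)^2 + y/(x + y)
  multiplying y':  -xy/(x + y)^2 + x/(x + y)

so (-xy/(x + y)^2 + y/(x + y)) + (-xy/(x + y)^2 + x/(x + y))·y' = 0, and therefore
  dy/dx = -(-xy/(x + y)^2 + y/(x + y))/(-xy/(x + y)^2 + x/(x + y))
        = -(y^2/(x + y)^2)/(x^2/(x + y)^2) = -y^2/x^2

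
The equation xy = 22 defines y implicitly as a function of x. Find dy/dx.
Take d/dx of both sides. Since y is implicitly a function of x, the chain rule attaches a y' = dy/dx factor whenever we differentiate through y.

Set F(x, y) = (left side) − (right side), so the curve is F = 0. Differentiating each term of F:
  d/dx[xy] = x·y' + y
  d/dx[-22] = 0

Collecting, the y'-free part is the partial derivative in x and the y' coefficient is the partial derivative in y:
  ∂F/∂x = y
  ∂F/∂y = x

so d/dx[F(x, y(x))] = ∂F/∂x + (∂F/∂y)·y' = 0. Rearranging,
  dy/dx = -(∂F/∂x)/(∂F/∂y) = -(y)/(x) = -y/x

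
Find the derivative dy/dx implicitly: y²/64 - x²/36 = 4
Take d/dx of both sides. Since y is implicitly a function of x, the chain rule attaches a y' = dy/dx factor whenever we differentiate through y.

Set F(x, y) = (left side) − (right side), so the curve is F = 0. Differentiating each term of F:
  d/dx[-x^2/36] = -x/18
  d/dx[y^2/64] = y·y'/32
  d/dx[-4] = 0

Collecting, the y'-free part is the partial derivative in x and the y' coefficient is the partial derivative in y:
  ∂F/∂x = -x/18
  ∂F/∂y = y/32

so d/dx[F(x, y(x))] = ∂F/∂x + (∂F/∂y)·y' = 0. Rearranging,
  dy/dx = -(∂F/∂x)/(∂F/∂y) = -(-x/18)/(y/32) = 16x/(9y)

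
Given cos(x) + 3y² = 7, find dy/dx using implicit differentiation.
Differentiate the relation implicitly: treat y = y(x) and apply the chain rule, so every y-derivative picks up a y' = dy/dx factor.

With everything moved to the left-hand side, differentiate term by term:
  d/dx[3y^2] = 6y·y'
  d/dx[cos(x)] = -sin(x)
  d/dx[-7] = 0

Separating the contributions that come from x directly and those that come through y:
  without y':      -sin(x)
  multiplying y':  6y

so (-sin(x)) + (6y)·y' = 0, and therefore
  dy/dx = -(-sin(x))/(6y) = sin(x)/(6y)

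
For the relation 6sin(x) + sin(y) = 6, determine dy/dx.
Apply d/dx to both sides, remembering that y depends on x. Each occurrence of y therefore brings in a y' = dy/dx via the chain rule.

With F(x, y) equal to the left-hand side minus the right, differentiate F term by term:
  d/dx[6sin(x)] = 6cos(x)
  d/dx[sin(y)] = y'·cos(y)
  d/dx[-6] = 0
Adding these up, d/dx[F] = 0 becomes
  (6cos(x)) + (cos(y))·y' = 0,
so isolating y',
  dy/dx = -(6cos(x))/(cos(y)) = -6cos(x)/cos(y)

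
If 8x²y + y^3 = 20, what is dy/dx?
Differentiate the relation implicitly: treat y = y(x) and apply the chain rule, so every y-derivative picks up a y' = dy/dx factor.

With everything moved to the left-hand side, differentiate term by term:
  d/dx[8x^2y] = 8x^2·y' + 16xy
  d/dx[y^3] = 3y^2·y'
  d/dx[-20] = 0

Separating the contributions that come from x directly and those that come through y:
  without y':      16xy
  multiplying y':  8x^2 + 3y^2

so (16xy) + (8x^2 + 3y^2)·y' = 0, and therefore
  dy/dx = -(16xy)/(8x^2 + 3y^2) = -16xy/(8x^2 + 3y^2)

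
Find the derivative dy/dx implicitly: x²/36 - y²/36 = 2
Differentiate both sides with respect to x, treating y as y(x). By the chain rule, any term containing y contributes a factor of y' = dy/dx when we differentiate it.

Move every term to one side and write the relation as F(x, y) = 0. Term by term,
  d/dx[x^2/36] = x/18
  d/dx[-y^2/36] = -y·y'/18
  d/dx[-2] = 0

The pieces without y' make up ∂F/∂x and the coefficient of y' is ∂F/∂y:
  ∂F/∂x = x/18,
  ∂F/∂y = -y/18.

Since d/dx[F] = ∂F/∂x + (∂F/∂y)·y' = 0, solve for y':
  (∂F/∂y)·y' = -∂F/∂x
  dy/dx = -(∂F/∂x)/(∂F/∂y) = -(x/18)/(-y/18) = x/y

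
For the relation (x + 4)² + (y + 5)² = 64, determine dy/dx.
Differentiate the relation implicitly: treat y = y(x) and apply the chain rule, so every y-derivative picks up a y' = dy/dx factor.

With everything moved to the left-hand side, differentiate term by term:
  d/dx[(x + 4)^2] = 2x + 8
  d/dx[(y + 5)^2] = 2·y'(y + 5)
  d/dx[-64] = 0

Separating the contributions that come from x directly and those that come through y:
  without y':      2x + 8
  multiplying y':  2y + 10

so (2x + 8) + (2y + 10)·y' = 0, and therefore
  dy/dx = -(2x + 8)/(2y + 10) = (-x - 4)/(y + 5)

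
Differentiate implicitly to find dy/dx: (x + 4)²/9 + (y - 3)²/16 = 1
Differentiate the relation implicitly: treat y = y(x) and apply the chain rule, so every y-derivative picks up a y' = dy/dx factor.

With everything moved to the left-hand side, differentiate term by term:
  d/dx[(x + 4)^2/9] = 2x/9 + 8/9
  d/dx[(y - 3)^2/16] = y'(y - 3)/8
  d/dx[-1] = 0

Separating the contributions that come from x directly and those that come through y:
  without y':      2x/9 + 8/9
  multiplying y':  y/8 - 3/8

so (2x/9 + 8/9) + (y/8 - 3/8)·y' = 0, and therefore
  dy/dx = -(2x/9 + 8/9)/(y/8 - 3/8)
        = -(2(x + 4)/9)/((y - 3)/8) = 16(-x - 4)/(9(y - 3))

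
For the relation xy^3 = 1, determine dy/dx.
Take d/dx of both sides. Since y is implicitly a function of x, the chain rule attaches a y' = dy/dx factor whenever we differentiate through y.

Set F(x, y) = (left side) − (right side), so the curve is F = 0. Differentiating each term of F:
  d/dx[xy^3] = 3xy^2·y' + y^3
  d/dx[-1] = 0

Collecting, the y'-free part is the partial derivative in x and the y' coefficient is the partial derivative in y:
  ∂F/∂x = y^3
  ∂F/∂y = 3xy^2

so d/dx[F(x, y(x))] = ∂F/∂x + (∂F/∂y)·y' = 0. Rearranging,
  dy/dx = -(∂F/∂x)/(∂F/∂y) = -(y^3)/(3xy^2) = -y/(3x)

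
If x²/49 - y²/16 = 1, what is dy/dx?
Differentiate both sides with respect to x, treating y as y(x). By the chain rule, any term containing y contributes a factor of y' = dy/dx when we differentiate it.

Move every term to one side and write the relation as F(x, y) = 0. Term by term,
  d/dx[x^2/49] = 2x/49
  d/dx[-y^2/16] = -y·y'/8
  d/dx[-1] = 0

The pieces without y' make up ∂F/∂x and the coefficient of y' is ∂F/∂y:
  ∂F/∂x = 2x/49,
  ∂F/∂y = -y/8.

Since d/dx[F] = ∂F/∂x + (∂F/∂y)·y' = 0, solve for y':
  (∂F/∂y)·y' = -∂F/∂x
  dy/dx = -(∂F/∂x)/(∂F/∂y) = -(2x/49)/(-y/8) = 16x/(49y)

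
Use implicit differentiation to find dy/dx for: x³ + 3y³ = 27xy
Apply d/dx to both sides, remembering that y depends on x. Each occurrence of y therefore brings in a y' = dy/dx via the chain rule.

With F(x, y) equal to the left-hand side minus the right, differentiate F term by term:
  d/dx[x^3] = 3x^2
  d/dx[-27xy] = -27x·y' - 27y
  d/dx[3y^3] = 9y^2·y'
Adding these up, d/dx[F] = 0 becomes
  (3x^2 - 27y) + (-27x + 9y^2)·y' = 0,
so isolating y',
  dy/dx = -(3x^2 - 27y)/(-27x + 9y^2) = (x^2 - 9y)/(3(3x - y^2))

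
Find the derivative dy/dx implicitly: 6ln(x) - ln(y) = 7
Differentiate both sides with respect to x, treating y as y(x). By the chain rule, any term containing y contributes a factor of y' = dy/dx when we differentiate it.

Move every term to one side and write the relation as F(x, y) = 0. Term by term,
  d/dx[6ln(x)] = 6/x
  d/dx[-ln(y)] = -y'/y
  d/dx[-7] = 0

The pieces without y' make up ∂F/∂x and the coefficient of y' is ∂F/∂y:
  ∂F/∂x = 6/x,
  ∂F/∂y = -1/y.

Since d/dx[F] = ∂F/∂x + (∂F/∂y)·y' = 0, solve for y':
  (∂F/∂y)·y' = -∂F/∂x
  dy/dx = -(∂F/∂x)/(∂F/∂y) = -(6/x)/(-1/y) = 6y/x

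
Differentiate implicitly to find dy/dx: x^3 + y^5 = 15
Take d/dx of both sides. Since y is implicitly a function of x, the chain rule attaches a y' = dy/dx factor whenever we differentiate through y.

Set F(x, y) = (left side) − (right side), so the curve is F = 0. Differentiating each term of F:
  d/dx[x^3] = 3x^2
  d/dx[y^5] = 5y^4·y'
  d/dx[-15] = 0

Collecting, the y'-free part is the partial derivative in x and the y' coefficient is the partial derivative in y:
  ∂F/∂x = 3x^2
  ∂F/∂y = 5y^4

so d/dx[F(x, y(x))] = ∂F/∂x + (∂F/∂y)·y' = 0. Rearranging,
  dy/dx = -(∂F/∂x)/(∂F/∂y) = -(3x^2)/(5y^4) = -3x^2/(5y^4)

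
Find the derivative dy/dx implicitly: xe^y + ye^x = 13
Differentiate the relation implicitly: treat y = y(x) and apply the chain rule, so every y-derivative picks up a y' = dy/dx factor.

With everything moved to the left-hand side, differentiate term by term:
  d/dx[x·e^(y)] = x·y'·e^(y) + e^(y)
  d/dx[y·e^(x)] = y·e^(x) + y'·e^(x)
  d/dx[-13] = 0

Separating the contributions that come from x directly and those that come through y:
  without y':      y·e^(x) + e^(y)
  multiplying y':  x·e^(y) + e^(x)

so (y·e^(x) + e^(y)) + (x·e^(y) + e^(x))·y' = 0, and therefore
  dy/dx = -(y·e^(x) + e^(y))/(x·e^(y) + e^(x)) = (-y·e^(x) - e^(y))/(x·e^(y) + e^(x))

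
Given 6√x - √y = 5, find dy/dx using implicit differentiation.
Take d/dx of both sides. Since y is implicitly a function of x, the chain rule attaches a y' = dy/dx factor whenever we differentiate through y.

Set F(x, y) = (left side) − (right side), so the curve is F = 0. Differentiating each term of F:
  d/dx[6√(x)] = 3/√(x)
  d/dx[-√(y)] = -y'/(2√(y))
  d/dx[-5] = 0

Collecting, the y'-free part is the partial derivative in x and the y' coefficient is the partial derivative in y:
  ∂F/∂x = 3/√(x)
  ∂F/∂y = -1/(2√(y))

so d/dx[F(x, y(x))] = ∂F/∂x + (∂F/∂y)·y' = 0. Rearranging,
  dy/dx = -(∂F/∂x)/(∂F/∂y) = -(3/√(x))/(-1/(2√(y))) = 6√(y)/√(x)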